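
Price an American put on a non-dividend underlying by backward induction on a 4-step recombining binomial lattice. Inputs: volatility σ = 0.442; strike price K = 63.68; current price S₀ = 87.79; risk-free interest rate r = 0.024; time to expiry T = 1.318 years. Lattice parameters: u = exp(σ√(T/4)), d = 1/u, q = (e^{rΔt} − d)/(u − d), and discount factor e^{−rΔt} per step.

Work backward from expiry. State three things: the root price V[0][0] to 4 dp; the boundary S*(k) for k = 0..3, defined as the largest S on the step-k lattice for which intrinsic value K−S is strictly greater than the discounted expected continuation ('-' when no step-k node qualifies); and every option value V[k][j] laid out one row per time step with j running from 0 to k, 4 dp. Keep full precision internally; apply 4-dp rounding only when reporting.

Δt=0.32950, u=1.28881, d=0.77591, q=0.45239, disc=e^(-rΔt)=0.99212
k=4 terminal: V=max(K-S,0) → 31.8605 10.8271 0.0000 0.0000 0.0000
k=3: j=0 S=41.0092 intr=22.6708 cont=22.1692 V=22.6708[EX]; j=1 S=68.1172 intr=0.0000 cont=5.8823 V=5.8823[hold]; j=2 S=113.1444 intr=0.0000 cont=0.0000 V=0.0000[hold]; j=3 S=187.9356 intr=0.0000 cont=0.0000 V=0.0000[hold]  S*(3)=41.0092
k=2: j=0 S=52.8529 intr=10.8271 cont=14.9572 V=14.9572[hold]; j=1 S=87.7900 intr=0.0000 cont=3.1959 V=3.1959[hold]; j=2 S=145.8213 intr=0.0000 cont=0.0000 V=0.0000[hold]  S*(2)=-
k=1: j=0 S=68.1172 intr=0.0000 cont=9.5606 V=9.5606[hold]; j=1 S=113.1444 intr=0.0000 cont=1.7363 V=1.7363[hold]  S*(1)=-
k=0: j=0 S=87.7900 intr=0.0000 cont=5.9735 V=5.9735[hold]  S*(0)=-

price = 5.9735
boundary = - - - 41.0092
tree:
5.9735
9.5606 1.7363
14.9572 3.1959 0.0000
22.6708 5.8823 0.0000 0.0000
31.8605 10.8271 0.0000 0.0000 0.0000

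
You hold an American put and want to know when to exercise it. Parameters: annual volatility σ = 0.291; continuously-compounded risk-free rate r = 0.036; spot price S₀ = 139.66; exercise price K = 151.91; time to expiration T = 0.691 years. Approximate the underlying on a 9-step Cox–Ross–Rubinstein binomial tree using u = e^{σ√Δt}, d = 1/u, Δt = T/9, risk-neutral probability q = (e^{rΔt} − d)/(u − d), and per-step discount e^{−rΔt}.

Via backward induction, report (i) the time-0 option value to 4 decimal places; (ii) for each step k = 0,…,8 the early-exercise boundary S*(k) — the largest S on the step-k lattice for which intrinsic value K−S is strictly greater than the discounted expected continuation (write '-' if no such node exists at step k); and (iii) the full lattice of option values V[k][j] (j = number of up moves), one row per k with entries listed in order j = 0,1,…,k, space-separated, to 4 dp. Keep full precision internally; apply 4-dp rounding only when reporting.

params: Δt=0.07678 u=1.08397 d=0.92253 q=0.49700 e^(-rΔt)=0.99724
t_9 payoffs: 84.3161 72.4874 58.5888 42.2579 23.0691 0.5224 0.0000 0.0000 0.0000 0.0000
t_8: node(8,0) S=73.2699 payoff=78.6401 vs cont=78.2208 → 78.6401 [stop]  node(8,1) S=86.0919 payoff=65.8181 vs cont=65.3988 → 65.8181 [stop]  node(8,2) S=101.1577 payoff=50.7523 vs cont=50.3330 → 50.7523 [stop]  node(8,3) S=118.8599 payoff=33.0501 vs cont=32.6308 → 33.0501 [stop]  node(8,4) S=139.6600 payoff=12.2500 vs cont=11.8307 → 12.2500 [stop]  node(8,5) S=164.1000 payoff=0.0000 vs cont=0.2620 → 0.2620 [wait]  node(8,6) S=192.8170 payoff=0.0000 vs cont=0.0000 → 0.0000 [wait]  node(8,7) S=226.5593 payoff=0.0000 vs cont=0.0000 → 0.0000 [wait]  node(8,8) S=266.2064 payoff=0.0000 vs cont=0.0000 → 0.0000 [wait]  ⇒ S*(8)=139.6600
t_7: node(7,0) S=79.4226 payoff=72.4874 vs cont=72.0681 → 72.4874 [stop]  node(7,1) S=93.3212 payoff=58.5888 vs cont=58.1695 → 58.5888 [stop]  node(7,2) S=109.6521 payoff=42.2579 vs cont=41.8386 → 42.2579 [stop]  node(7,3) S=128.8409 payoff=23.0691 vs cont=22.6498 → 23.0691 [stop]  node(7,4) S=151.3876 payoff=0.5224 vs cont=6.2746 → 6.2746 [wait]  node(7,5) S=177.8799 payoff=0.0000 vs cont=0.1314 → 0.1314 [wait]  node(7,6) S=209.0083 payoff=0.0000 vs cont=0.0000 → 0.0000 [wait]  node(7,7) S=245.5840 payoff=0.0000 vs cont=0.0000 → 0.0000 [wait]  ⇒ S*(7)=128.8409
t_6: node(6,0) S=86.0919 payoff=65.8181 vs cont=65.3988 → 65.8181 [stop]  node(6,1) S=101.1577 payoff=50.7523 vs cont=50.3330 → 50.7523 [stop]  node(6,2) S=118.8599 payoff=33.0501 vs cont=32.6308 → 33.0501 [stop]  node(6,3) S=139.6600 payoff=12.2500 vs cont=14.6817 → 14.6817 [wait]  node(6,4) S=164.1000 payoff=0.0000 vs cont=3.2126 → 3.2126 [wait]  node(6,5) S=192.8170 payoff=0.0000 vs cont=0.0659 → 0.0659 [wait]  node(6,6) S=226.5593 payoff=0.0000 vs cont=0.0000 → 0.0000 [wait]  ⇒ S*(6)=118.8599
t_5: node(5,0) S=93.3212 payoff=58.5888 vs cont=58.1695 → 58.5888 [stop]  node(5,1) S=109.6521 payoff=42.2579 vs cont=41.8386 → 42.2579 [stop]  node(5,2) S=128.8409 payoff=23.0691 vs cont=23.8550 → 23.8550 [wait]  node(5,3) S=151.3876 payoff=0.5224 vs cont=8.9568 → 8.9568 [wait]  node(5,4) S=177.8799 payoff=0.0000 vs cont=1.6442 → 1.6442 [wait]  node(5,5) S=209.0083 payoff=0.0000 vs cont=0.0331 → 0.0331 [wait]  ⇒ S*(5)=109.6521
t_4: node(4,0) S=101.1577 payoff=50.7523 vs cont=50.3330 → 50.7523 [stop]  node(4,1) S=118.8599 payoff=33.0501 vs cont=33.0203 → 33.0501 [stop]  node(4,2) S=139.6600 payoff=12.2500 vs cont=16.4052 → 16.4052 [wait]  node(4,3) S=164.1000 payoff=0.0000 vs cont=5.3077 → 5.3077 [wait]  node(4,4) S=192.8170 payoff=0.0000 vs cont=0.8411 → 0.8411 [wait]  ⇒ S*(4)=118.8599
t_3: node(3,0) S=109.6521 payoff=42.2579 vs cont=41.8386 → 42.2579 [stop]  node(3,1) S=128.8409 payoff=23.0691 vs cont=24.7092 → 24.7092 [wait]  node(3,2) S=151.3876 payoff=0.5224 vs cont=10.8597 → 10.8597 [wait]  node(3,3) S=177.8799 payoff=0.0000 vs cont=3.0793 → 3.0793 [wait]  ⇒ S*(3)=109.6521
t_2: node(2,0) S=118.8599 payoff=33.0501 vs cont=33.4437 → 33.4437 [wait]  node(2,1) S=139.6600 payoff=12.2500 vs cont=17.7769 → 17.7769 [wait]  node(2,2) S=164.1000 payoff=0.0000 vs cont=6.9736 → 6.9736 [wait]  ⇒ S*(2)=-
t_1: node(1,0) S=128.8409 payoff=23.0691 vs cont=25.5865 → 25.5865 [wait]  node(1,1) S=151.3876 payoff=0.5224 vs cont=12.3734 → 12.3734 [wait]  ⇒ S*(1)=-
t_0: node(0,0) S=139.6600 payoff=12.2500 vs cont=18.9671 → 18.9671 [wait]  ⇒ S*(0)=-

price = 18.9671
boundary = - - - 109.6521 118.8599 109.6521 118.8599 128.8409 139.6600
tree:
18.9671
25.5865 12.3734
33.4437 17.7769 6.9736
42.2579 24.7092 10.8597 3.0793
50.7523 33.0501 16.4052 5.3077 0.8411
58.5888 42.2579 23.8550 8.9568 1.6442 0.0331
65.8181 50.7523 33.0501 14.6817 3.2126 0.0659 0.0000
72.4874 58.5888 42.2579 23.0691 6.2746 0.1314 0.0000 0.0000
78.6401 65.8181 50.7523 33.0501 12.2500 0.2620 0.0000 0.0000 0.0000
84.3161 72.4874 58.5888 42.2579 23.0691 0.5224 0.0000 0.0000 0.0000 0.0000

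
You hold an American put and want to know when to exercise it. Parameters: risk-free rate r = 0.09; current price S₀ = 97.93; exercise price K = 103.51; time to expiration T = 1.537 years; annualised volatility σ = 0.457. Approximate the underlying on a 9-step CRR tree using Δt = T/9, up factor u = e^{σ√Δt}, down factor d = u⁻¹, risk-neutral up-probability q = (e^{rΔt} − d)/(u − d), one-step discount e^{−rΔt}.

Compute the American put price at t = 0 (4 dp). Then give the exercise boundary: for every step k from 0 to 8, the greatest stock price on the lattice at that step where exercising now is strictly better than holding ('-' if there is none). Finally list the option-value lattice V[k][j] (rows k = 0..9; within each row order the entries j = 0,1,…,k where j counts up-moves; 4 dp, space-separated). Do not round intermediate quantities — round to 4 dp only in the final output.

price = 19.5836
boundary = - - - 55.5722 67.1239 55.5722 67.1239 55.5722 67.1239
tree:
19.5836
27.1894 12.3979
36.6718 18.3176 6.7158
47.9378 26.2683 10.7382 2.8013
57.5015 36.3861 16.7161 4.9444 0.6912
65.4193 47.9378 25.1752 8.5651 1.3863 0.0000
71.9745 57.5015 36.3861 14.4675 2.7805 0.0000 0.0000
77.4016 65.4193 47.9378 23.5793 5.5767 0.0000 0.0000 0.0000
81.8947 71.9745 57.5015 36.3861 11.1849 0.0000 0.0000 0.0000 0.0000
85.6146 77.4016 65.4193 47.9378 22.4332 0.0000 0.0000 0.0000 0.0000 0.0000

Δt=0.17078, u=1.20787, d=0.82791, q=0.49369, disc=e^(-rΔt)=0.98475
k=9 terminal: V=max(K-S,0) → 85.6146 77.4016 65.4193 47.9378 22.4332 0.0000 0.0000 0.0000 0.0000 0.0000
k=8: j=0 S=21.6153 intr=81.8947 cont=80.3159 V=81.8947[EX]; j=1 S=31.5355 intr=71.9745 cont=70.3957 V=71.9745[EX]; j=2 S=46.0085 intr=57.5015 cont=55.9227 V=57.5015[EX]; j=3 S=67.1239 intr=36.3861 cont=34.8073 V=36.3861[EX]; j=4 S=97.9300 intr=5.5800 cont=11.1849 V=11.1849[hold]; j=5 S=142.8744 intr=0.0000 cont=0.0000 V=0.0000[hold]; j=6 S=208.4458 intr=0.0000 cont=0.0000 V=0.0000[hold]; j=7 S=304.1107 intr=0.0000 cont=0.0000 V=0.0000[hold]; j=8 S=443.6805 intr=0.0000 cont=0.0000 V=0.0000[hold]  S*(8)=67.1239
k=7: j=0 S=26.1084 intr=77.4016 cont=75.8228 V=77.4016[EX]; j=1 S=38.0907 intr=65.4193 cont=63.8405 V=65.4193[EX]; j=2 S=55.5722 intr=47.9378 cont=46.3590 V=47.9378[EX]; j=3 S=81.0768 intr=22.4332 cont=23.5793 V=23.5793[hold]; j=4 S=118.2865 intr=0.0000 cont=5.5767 V=5.5767[hold]; j=5 S=172.5733 intr=0.0000 cont=0.0000 V=0.0000[hold]; j=6 S=251.7749 intr=0.0000 cont=0.0000 V=0.0000[hold]; j=7 S=367.3255 intr=0.0000 cont=0.0000 V=0.0000[hold]  S*(7)=55.5722
k=6: j=0 S=31.5355 intr=71.9745 cont=70.3957 V=71.9745[EX]; j=1 S=46.0085 intr=57.5015 cont=55.9227 V=57.5015[EX]; j=2 S=67.1239 intr=36.3861 cont=35.3645 V=36.3861[EX]; j=3 S=97.9300 intr=5.5800 cont=14.4675 V=14.4675[hold]; j=4 S=142.8744 intr=0.0000 cont=2.7805 V=2.7805[hold]; j=5 S=208.4458 intr=0.0000 cont=0.0000 V=0.0000[hold]; j=6 S=304.1107 intr=0.0000 cont=0.0000 V=0.0000[hold]  S*(6)=67.1239
k=5: j=0 S=38.0907 intr=65.4193 cont=63.8405 V=65.4193[EX]; j=1 S=55.5722 intr=47.9378 cont=46.3590 V=47.9378[EX]; j=2 S=81.0768 intr=22.4332 cont=25.1752 V=25.1752[hold]; j=3 S=118.2865 intr=0.0000 cont=8.5651 V=8.5651[hold]; j=4 S=172.5733 intr=0.0000 cont=1.3863 V=1.3863[hold]; j=5 S=251.7749 intr=0.0000 cont=0.0000 V=0.0000[hold]  S*(5)=55.5722
k=4: j=0 S=46.0085 intr=57.5015 cont=55.9227 V=57.5015[EX]; j=1 S=67.1239 intr=36.3861 cont=36.1404 V=36.3861[EX]; j=2 S=97.9300 intr=5.5800 cont=16.7161 V=16.7161[hold]; j=3 S=142.8744 intr=0.0000 cont=4.9444 V=4.9444[hold]; j=4 S=208.4458 intr=0.0000 cont=0.6912 V=0.6912[hold]  S*(4)=67.1239
k=3: j=0 S=55.5722 intr=47.9378 cont=46.3590 V=47.9378[EX]; j=1 S=81.0768 intr=22.4332 cont=26.2683 V=26.2683[hold]; j=2 S=118.2865 intr=0.0000 cont=10.7382 V=10.7382[hold]; j=3 S=172.5733 intr=0.0000 cont=2.8013 V=2.8013[hold]  S*(3)=55.5722
k=2: j=0 S=67.1239 intr=36.3861 cont=36.6718 V=36.6718[hold]; j=1 S=97.9300 intr=5.5800 cont=18.3176 V=18.3176[hold]; j=2 S=142.8744 intr=0.0000 cont=6.7158 V=6.7158[hold]  S*(2)=-
k=1: j=0 S=81.0768 intr=22.4332 cont=27.1894 V=27.1894[hold]; j=1 S=118.2865 intr=0.0000 cont=12.3979 V=12.3979[hold]  S*(1)=-
k=0: j=0 S=97.9300 intr=5.5800 cont=19.5836 V=19.5836[hold]  S*(0)=-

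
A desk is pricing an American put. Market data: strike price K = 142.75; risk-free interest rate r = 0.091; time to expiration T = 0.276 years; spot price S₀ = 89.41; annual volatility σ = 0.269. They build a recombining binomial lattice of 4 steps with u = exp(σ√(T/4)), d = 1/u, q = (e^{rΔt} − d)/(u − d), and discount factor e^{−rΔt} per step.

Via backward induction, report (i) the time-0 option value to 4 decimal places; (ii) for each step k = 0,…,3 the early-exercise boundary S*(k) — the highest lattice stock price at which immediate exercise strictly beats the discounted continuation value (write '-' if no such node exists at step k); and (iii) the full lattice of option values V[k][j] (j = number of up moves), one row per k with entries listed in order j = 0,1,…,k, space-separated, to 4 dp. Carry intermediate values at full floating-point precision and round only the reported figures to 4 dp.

price = 53.3400
boundary = 89.4100 95.9563 102.9819 110.5219
tree:
53.3400
59.4397 46.7937
65.1233 53.3400 39.7681
70.4191 59.4397 46.7937 32.2281
75.3537 65.1233 53.3400 39.7681 24.1360

params: Δt=0.06900 u=1.07322 d=0.93178 q=0.52688 e^(-rΔt)=0.99374
t_4 payoffs: 75.3537 65.1233 53.3400 39.7681 24.1360
t_3: node(3,0) S=72.3309 payoff=70.4191 vs cont=69.5256 → 70.4191 [stop]  node(3,1) S=83.3103 payoff=59.4397 vs cont=58.5462 → 59.4397 [stop]  node(3,2) S=95.9563 payoff=46.7937 vs cont=45.9002 → 46.7937 [stop]  node(3,3) S=110.5219 payoff=32.2281 vs cont=31.3345 → 32.2281 [stop]  ⇒ S*(3)=110.5219
t_2: node(2,0) S=77.6267 payoff=65.1233 vs cont=64.2298 → 65.1233 [stop]  node(2,1) S=89.4100 payoff=53.3400 vs cont=52.4465 → 53.3400 [stop]  node(2,2) S=102.9819 payoff=39.7681 vs cont=38.8745 → 39.7681 [stop]  ⇒ S*(2)=102.9819
t_1: node(1,0) S=83.3103 payoff=59.4397 vs cont=58.5462 → 59.4397 [stop]  node(1,1) S=95.9563 payoff=46.7937 vs cont=45.9002 → 46.7937 [stop]  ⇒ S*(1)=95.9563
t_0: node(0,0) S=89.4100 payoff=53.3400 vs cont=52.4465 → 53.3400 [stop]  ⇒ S*(0)=89.4100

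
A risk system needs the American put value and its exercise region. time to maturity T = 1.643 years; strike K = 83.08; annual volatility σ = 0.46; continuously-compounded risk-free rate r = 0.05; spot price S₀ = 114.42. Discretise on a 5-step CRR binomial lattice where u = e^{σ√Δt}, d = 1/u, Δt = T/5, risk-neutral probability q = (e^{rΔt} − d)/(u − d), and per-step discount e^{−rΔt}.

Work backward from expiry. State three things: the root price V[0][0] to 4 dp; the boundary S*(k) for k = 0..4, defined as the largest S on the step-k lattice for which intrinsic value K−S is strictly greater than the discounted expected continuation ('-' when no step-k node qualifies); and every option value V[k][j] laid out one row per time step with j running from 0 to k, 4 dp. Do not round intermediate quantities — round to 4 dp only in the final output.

Δt=0.32860  u=1.30172  d=0.76821  q=0.46551  discount=0.98370
step 5 (expiry): payoffs max(K−S,0) = 52.4668 31.2064 0.0000 0.0000 0.0000 0.0000
step 4: (k=4,j=0): S=39.8499, (K−S)⁺=43.2301, hold=41.8762 ⇒ V=43.2301 exercise | (k=4,j=1): S=67.5250, (K−S)⁺=15.5550, hold=16.4078 ⇒ V=16.4078 continue | (k=4,j=2): S=114.4200, (K−S)⁺=0.0000, hold=0.0000 ⇒ V=0.0000 continue | (k=4,j=3): S=193.8827, (K−S)⁺=0.0000, hold=0.0000 ⇒ V=0.0000 continue | (k=4,j=4): S=328.5309, (K−S)⁺=0.0000, hold=0.0000 ⇒ V=0.0000 continue  boundary S*=39.8499
step 3: (k=3,j=0): S=51.8736, (K−S)⁺=31.2064, hold=30.2431 ⇒ V=31.2064 exercise | (k=3,j=1): S=87.8989, (K−S)⁺=0.0000, hold=8.6269 ⇒ V=8.6269 continue | (k=3,j=2): S=148.9431, (K−S)⁺=0.0000, hold=0.0000 ⇒ V=0.0000 continue | (k=3,j=3): S=252.3816, (K−S)⁺=0.0000, hold=0.0000 ⇒ V=0.0000 continue  boundary S*=51.8736
step 2: (k=2,j=0): S=67.5250, (K−S)⁺=15.5550, hold=20.3582 ⇒ V=20.3582 continue | (k=2,j=1): S=114.4200, (K−S)⁺=0.0000, hold=4.5359 ⇒ V=4.5359 continue | (k=2,j=2): S=193.8827, (K−S)⁺=0.0000, hold=0.0000 ⇒ V=0.0000 continue  boundary S*=-
step 1: (k=1,j=0): S=87.8989, (K−S)⁺=0.0000, hold=12.7811 ⇒ V=12.7811 continue | (k=1,j=1): S=148.9431, (K−S)⁺=0.0000, hold=2.3849 ⇒ V=2.3849 continue  boundary S*=-
step 0: (k=0,j=0): S=114.4200, (K−S)⁺=0.0000, hold=7.8122 ⇒ V=7.8122 continue  boundary S*=-

price = 7.8122
boundary = - - - 51.8736 39.8499
tree:
7.8122
12.7811 2.3849
20.3582 4.5359 0.0000
31.2064 8.6269 0.0000 0.0000
43.2301 16.4078 0.0000 0.0000 0.0000
52.4668 31.2064 0.0000 0.0000 0.0000 0.0000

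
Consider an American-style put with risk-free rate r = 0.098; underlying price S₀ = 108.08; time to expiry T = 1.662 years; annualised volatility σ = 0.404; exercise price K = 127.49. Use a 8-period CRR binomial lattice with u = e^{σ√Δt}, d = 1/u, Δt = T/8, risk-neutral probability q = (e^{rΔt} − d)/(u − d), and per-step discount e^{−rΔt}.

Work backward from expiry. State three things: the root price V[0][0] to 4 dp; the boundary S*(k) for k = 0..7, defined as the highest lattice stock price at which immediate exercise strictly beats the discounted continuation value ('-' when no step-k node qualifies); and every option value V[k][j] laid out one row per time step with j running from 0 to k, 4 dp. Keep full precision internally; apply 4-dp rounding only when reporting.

price = 26.9310
boundary = - - 74.7828 62.2057 74.7828 89.9029 74.7828 89.9029
tree:
26.9310
38.2241 17.1517
52.7072 25.8309 9.4926
65.2843 37.6235 15.5264 4.0699
75.7462 52.7072 24.6283 7.3951 1.0346
84.4485 65.2843 37.5871 13.1531 2.1532 0.0000
91.6873 75.7462 52.7072 22.7173 4.4812 0.0000 0.0000
97.7087 84.4485 65.2843 37.5871 9.3263 0.0000 0.0000 0.0000
102.7174 91.6873 75.7462 52.7072 19.4100 0.0000 0.0000 0.0000 0.0000

Δt=0.20775, u=1.20219, d=0.83182, q=0.50963, disc=e^(-rΔt)=0.97985
k=8 terminal: V=max(K-S,0) → 102.7174 91.6873 75.7462 52.7072 19.4100 0.0000 0.0000 0.0000 0.0000
k=7: j=0 S=29.7813 intr=97.7087 cont=95.1393 V=97.7087[EX]; j=1 S=43.0415 intr=84.4485 cont=81.8792 V=84.4485[EX]; j=2 S=62.2057 intr=65.2843 cont=62.7149 V=65.2843[EX]; j=3 S=89.9029 intr=37.5871 cont=35.0177 V=37.5871[EX]; j=4 S=129.9323 intr=0.0000 cont=9.3263 V=9.3263[hold]; j=5 S=187.7848 intr=0.0000 cont=0.0000 V=0.0000[hold]; j=6 S=271.3962 intr=0.0000 cont=0.0000 V=0.0000[hold]; j=7 S=392.2356 intr=0.0000 cont=0.0000 V=0.0000[hold]  S*(7)=89.9029
k=6: j=0 S=35.8027 intr=91.6873 cont=89.1180 V=91.6873[EX]; j=1 S=51.7438 intr=75.7462 cont=73.1768 V=75.7462[EX]; j=2 S=74.7828 intr=52.7072 cont=50.1378 V=52.7072[EX]; j=3 S=108.0800 intr=19.4100 cont=22.7173 V=22.7173[hold]; j=4 S=156.2028 intr=0.0000 cont=4.4812 V=4.4812[hold]; j=5 S=225.7522 intr=0.0000 cont=0.0000 V=0.0000[hold]; j=6 S=326.2687 intr=0.0000 cont=0.0000 V=0.0000[hold]  S*(6)=74.7828
k=5: j=0 S=43.0415 intr=84.4485 cont=81.8792 V=84.4485[EX]; j=1 S=62.2057 intr=65.2843 cont=62.7149 V=65.2843[EX]; j=2 S=89.9029 intr=37.5871 cont=36.6693 V=37.5871[EX]; j=3 S=129.9323 intr=0.0000 cont=13.1531 V=13.1531[hold]; j=4 S=187.7848 intr=0.0000 cont=2.1532 V=2.1532[hold]; j=5 S=271.3962 intr=0.0000 cont=0.0000 V=0.0000[hold]  S*(5)=89.9029
k=4: j=0 S=51.7438 intr=75.7462 cont=73.1768 V=75.7462[EX]; j=1 S=74.7828 intr=52.7072 cont=50.1378 V=52.7072[EX]; j=2 S=108.0800 intr=19.4100 cont=24.6283 V=24.6283[hold]; j=3 S=156.2028 intr=0.0000 cont=7.3951 V=7.3951[hold]; j=4 S=225.7522 intr=0.0000 cont=1.0346 V=1.0346[hold]  S*(4)=74.7828
k=3: j=0 S=62.2057 intr=65.2843 cont=62.7149 V=65.2843[EX]; j=1 S=89.9029 intr=37.5871 cont=37.6235 V=37.6235[hold]; j=2 S=129.9323 intr=0.0000 cont=15.5264 V=15.5264[hold]; j=3 S=187.7848 intr=0.0000 cont=4.0699 V=4.0699[hold]  S*(3)=62.2057
k=2: j=0 S=74.7828 intr=52.7072 cont=50.1559 V=52.7072[EX]; j=1 S=108.0800 intr=19.4100 cont=25.8309 V=25.8309[hold]; j=2 S=156.2028 intr=0.0000 cont=9.4926 V=9.4926[hold]  S*(2)=74.7828
k=1: j=0 S=89.9029 intr=37.5871 cont=38.2241 V=38.2241[hold]; j=1 S=129.9323 intr=0.0000 cont=17.1517 V=17.1517[hold]  S*(1)=-
k=0: j=0 S=108.0800 intr=19.4100 cont=26.9310 V=26.9310[hold]  S*(0)=-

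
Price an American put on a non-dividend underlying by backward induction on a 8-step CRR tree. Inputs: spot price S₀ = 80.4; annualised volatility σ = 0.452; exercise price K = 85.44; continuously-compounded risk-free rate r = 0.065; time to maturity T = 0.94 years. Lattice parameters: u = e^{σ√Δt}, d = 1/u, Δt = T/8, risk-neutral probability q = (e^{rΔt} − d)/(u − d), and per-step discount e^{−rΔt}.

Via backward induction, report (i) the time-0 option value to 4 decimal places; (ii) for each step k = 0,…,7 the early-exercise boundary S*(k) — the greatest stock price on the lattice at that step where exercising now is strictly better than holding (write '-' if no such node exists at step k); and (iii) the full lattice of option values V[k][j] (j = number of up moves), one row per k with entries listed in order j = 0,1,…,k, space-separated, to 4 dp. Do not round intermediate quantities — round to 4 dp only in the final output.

params: Δt=0.11750 u=1.16759 d=0.85647 q=0.48599 e^(-rΔt)=0.99239
t_8 payoffs: 62.1619 53.7060 42.1785 26.4635 5.0400 0.0000 0.0000 0.0000 0.0000
t_7: node(7,0) S=27.1791 payoff=58.2609 vs cont=57.6108 → 58.2609 [stop]  node(7,1) S=37.0521 payoff=48.3879 vs cont=47.7378 → 48.3879 [stop]  node(7,2) S=50.5115 payoff=34.9285 vs cont=34.2784 → 34.9285 [stop]  node(7,3) S=68.8601 payoff=16.5799 vs cont=15.9299 → 16.5799 [stop]  node(7,4) S=93.8739 payoff=0.0000 vs cont=2.5709 → 2.5709 [wait]  node(7,5) S=127.9741 payoff=0.0000 vs cont=0.0000 → 0.0000 [wait]  node(7,6) S=174.4613 payoff=0.0000 vs cont=0.0000 → 0.0000 [wait]  node(7,7) S=237.8354 payoff=0.0000 vs cont=0.0000 → 0.0000 [wait]  ⇒ S*(7)=68.8601
t_6: node(6,0) S=31.7340 payoff=53.7060 vs cont=53.0560 → 53.7060 [stop]  node(6,1) S=43.2615 payoff=42.1785 vs cont=41.5284 → 42.1785 [stop]  node(6,2) S=58.9765 payoff=26.4635 vs cont=25.8135 → 26.4635 [stop]  node(6,3) S=80.4000 payoff=5.0400 vs cont=9.6974 → 9.6974 [wait]  node(6,4) S=109.6057 payoff=0.0000 vs cont=1.3114 → 1.3114 [wait]  node(6,5) S=149.4206 payoff=0.0000 vs cont=0.0000 → 0.0000 [wait]  node(6,6) S=203.6985 payoff=0.0000 vs cont=0.0000 → 0.0000 [wait]  ⇒ S*(6)=58.9765
t_5: node(5,0) S=37.0521 payoff=48.3879 vs cont=47.7378 → 48.3879 [stop]  node(5,1) S=50.5115 payoff=34.9285 vs cont=34.2784 → 34.9285 [stop]  node(5,2) S=68.8601 payoff=16.5799 vs cont=18.1761 → 18.1761 [wait]  node(5,3) S=93.8739 payoff=0.0000 vs cont=5.5792 → 5.5792 [wait]  node(5,4) S=127.9741 payoff=0.0000 vs cont=0.6690 → 0.6690 [wait]  node(5,5) S=174.4613 payoff=0.0000 vs cont=0.0000 → 0.0000 [wait]  ⇒ S*(5)=50.5115
t_4: node(4,0) S=43.2615 payoff=42.1785 vs cont=41.5284 → 42.1785 [stop]  node(4,1) S=58.9765 payoff=26.4635 vs cont=26.5833 → 26.5833 [wait]  node(4,2) S=80.4000 payoff=5.0400 vs cont=11.9625 → 11.9625 [wait]  node(4,3) S=109.6057 payoff=0.0000 vs cont=3.1686 → 3.1686 [wait]  node(4,4) S=149.4206 payoff=0.0000 vs cont=0.3412 → 0.3412 [wait]  ⇒ S*(4)=43.2615
t_3: node(3,0) S=50.5115 payoff=34.9285 vs cont=34.3362 → 34.9285 [stop]  node(3,1) S=68.8601 payoff=16.5799 vs cont=19.3296 → 19.3296 [wait]  node(3,2) S=93.8739 payoff=0.0000 vs cont=7.6303 → 7.6303 [wait]  node(3,3) S=127.9741 payoff=0.0000 vs cont=1.7809 → 1.7809 [wait]  ⇒ S*(3)=50.5115
t_2: node(2,0) S=58.9765 payoff=26.4635 vs cont=27.1396 → 27.1396 [wait]  node(2,1) S=80.4000 payoff=5.0400 vs cont=13.5401 → 13.5401 [wait]  node(2,2) S=109.6057 payoff=0.0000 vs cont=4.7511 → 4.7511 [wait]  ⇒ S*(2)=-
t_1: node(1,0) S=68.8601 payoff=16.5799 vs cont=20.3742 → 20.3742 [wait]  node(1,1) S=93.8739 payoff=0.0000 vs cont=9.1983 → 9.1983 [wait]  ⇒ S*(1)=-
t_0: node(0,0) S=80.4000 payoff=5.0400 vs cont=14.8292 → 14.8292 [wait]  ⇒ S*(0)=-

price = 14.8292
boundary = - - - 50.5115 43.2615 50.5115 58.9765 68.8601
tree:
14.8292
20.3742 9.1983
27.1396 13.5401 4.7511
34.9285 19.3296 7.6303 1.7809
42.1785 26.5833 11.9625 3.1686 0.3412
48.3879 34.9285 18.1761 5.5792 0.6690 0.0000
53.7060 42.1785 26.4635 9.6974 1.3114 0.0000 0.0000
58.2609 48.3879 34.9285 16.5799 2.5709 0.0000 0.0000 0.0000
62.1619 53.7060 42.1785 26.4635 5.0400 0.0000 0.0000 0.0000 0.0000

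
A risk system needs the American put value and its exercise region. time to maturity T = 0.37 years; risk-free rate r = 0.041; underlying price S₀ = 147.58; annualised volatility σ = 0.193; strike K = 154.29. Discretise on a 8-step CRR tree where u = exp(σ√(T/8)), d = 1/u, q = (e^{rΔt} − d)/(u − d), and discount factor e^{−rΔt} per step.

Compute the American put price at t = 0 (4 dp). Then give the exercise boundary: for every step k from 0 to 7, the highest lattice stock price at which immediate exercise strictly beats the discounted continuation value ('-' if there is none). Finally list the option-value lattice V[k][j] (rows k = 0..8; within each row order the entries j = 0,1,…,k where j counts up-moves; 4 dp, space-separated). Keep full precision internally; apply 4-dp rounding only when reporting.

price = 9.9779
boundary = - - - 130.3016 135.8237 130.3016 135.8237 141.5799
tree:
9.9779
13.8297 6.3506
18.5446 9.3957 3.4774
23.9884 13.4347 5.5883 1.4822
29.2860 18.4663 8.6981 2.6507 0.3762
34.3683 23.9884 13.0034 4.6347 0.7731 0.0000
39.2439 29.2860 18.4663 7.8548 1.5887 0.0000 0.0000
43.9213 34.3683 23.9884 12.7101 3.2650 0.0000 0.0000 0.0000
48.4085 39.2439 29.2860 18.4663 6.7100 0.0000 0.0000 0.0000 0.0000

Δt=0.04625, u=1.04238, d=0.95934, q=0.51248, disc=e^(-rΔt)=0.99811
k=8 terminal: V=max(K-S,0) → 48.4085 39.2439 29.2860 18.4663 6.7100 0.0000 0.0000 0.0000 0.0000
k=7: j=0 S=110.3687 intr=43.9213 cont=43.6290 V=43.9213[EX]; j=1 S=119.9217 intr=34.3683 cont=34.0760 V=34.3683[EX]; j=2 S=130.3016 intr=23.9884 cont=23.6961 V=23.9884[EX]; j=3 S=141.5799 intr=12.7101 cont=12.4178 V=12.7101[EX]; j=4 S=153.8344 intr=0.4556 cont=3.2650 V=3.2650[hold]; j=5 S=167.1496 intr=0.0000 cont=0.0000 V=0.0000[hold]; j=6 S=181.6173 intr=0.0000 cont=0.0000 V=0.0000[hold]; j=7 S=197.3372 intr=0.0000 cont=0.0000 V=0.0000[hold]  S*(7)=141.5799
k=6: j=0 S=115.0461 intr=39.2439 cont=38.9516 V=39.2439[EX]; j=1 S=125.0040 intr=29.2860 cont=28.9937 V=29.2860[EX]; j=2 S=135.8237 intr=18.4663 cont=18.1740 V=18.4663[EX]; j=3 S=147.5800 intr=6.7100 cont=7.8548 V=7.8548[hold]; j=4 S=160.3538 intr=0.0000 cont=1.5887 V=1.5887[hold]; j=5 S=174.2333 intr=0.0000 cont=0.0000 V=0.0000[hold]; j=6 S=189.3141 intr=0.0000 cont=0.0000 V=0.0000[hold]  S*(6)=135.8237
k=5: j=0 S=119.9217 intr=34.3683 cont=34.0760 V=34.3683[EX]; j=1 S=130.3016 intr=23.9884 cont=23.6961 V=23.9884[EX]; j=2 S=141.5799 intr=12.7101 cont=13.0034 V=13.0034[hold]; j=3 S=153.8344 intr=0.4556 cont=4.6347 V=4.6347[hold]; j=4 S=167.1496 intr=0.0000 cont=0.7731 V=0.7731[hold]; j=5 S=181.6173 intr=0.0000 cont=0.0000 V=0.0000[hold]  S*(5)=130.3016
k=4: j=0 S=125.0040 intr=29.2860 cont=28.9937 V=29.2860[EX]; j=1 S=135.8237 intr=18.4663 cont=18.3240 V=18.4663[EX]; j=2 S=147.5800 intr=6.7100 cont=8.6981 V=8.6981[hold]; j=3 S=160.3538 intr=0.0000 cont=2.6507 V=2.6507[hold]; j=4 S=174.2333 intr=0.0000 cont=0.3762 V=0.3762[hold]  S*(4)=135.8237
k=3: j=0 S=130.3016 intr=23.9884 cont=23.6961 V=23.9884[EX]; j=1 S=141.5799 intr=12.7101 cont=13.4347 V=13.4347[hold]; j=2 S=153.8344 intr=0.4556 cont=5.5883 V=5.5883[hold]; j=3 S=167.1496 intr=0.0000 cont=1.4822 V=1.4822[hold]  S*(3)=130.3016
k=2: j=0 S=135.8237 intr=18.4663 cont=18.5446 V=18.5446[hold]; j=1 S=147.5800 intr=6.7100 cont=9.3957 V=9.3957[hold]; j=2 S=160.3538 intr=0.0000 cont=3.4774 V=3.4774[hold]  S*(2)=-
k=1: j=0 S=141.5799 intr=12.7101 cont=13.8297 V=13.8297[hold]; j=1 S=153.8344 intr=0.4556 cont=6.3506 V=6.3506[hold]  S*(1)=-
k=0: j=0 S=147.5800 intr=6.7100 cont=9.9779 V=9.9779[hold]  S*(0)=-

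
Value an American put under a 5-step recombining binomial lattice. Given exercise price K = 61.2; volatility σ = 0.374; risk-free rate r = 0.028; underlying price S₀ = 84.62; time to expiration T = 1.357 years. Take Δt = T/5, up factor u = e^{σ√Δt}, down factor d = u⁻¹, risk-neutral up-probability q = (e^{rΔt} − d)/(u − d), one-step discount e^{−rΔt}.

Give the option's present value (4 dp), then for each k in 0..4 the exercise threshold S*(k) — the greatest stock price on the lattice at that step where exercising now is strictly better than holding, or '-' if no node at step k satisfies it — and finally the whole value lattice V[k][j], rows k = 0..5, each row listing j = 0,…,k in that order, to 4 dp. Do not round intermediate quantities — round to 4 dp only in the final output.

Δt=0.27140  u=1.21512  d=0.82297  q=0.47090  discount=0.99243
step 5 (expiry): payoffs max(K−S,0) = 29.2563 14.0350 0.0000 0.0000 0.0000 0.0000
step 4: (k=4,j=0): S=38.8153, (K−S)⁺=22.3847, hold=21.9214 ⇒ V=22.3847 exercise | (k=4,j=1): S=57.3110, (K−S)⁺=3.8890, hold=7.3697 ⇒ V=7.3697 continue | (k=4,j=2): S=84.6200, (K−S)⁺=0.0000, hold=0.0000 ⇒ V=0.0000 continue | (k=4,j=3): S=124.9419, (K−S)⁺=0.0000, hold=0.0000 ⇒ V=0.0000 continue | (k=4,j=4): S=184.4776, (K−S)⁺=0.0000, hold=0.0000 ⇒ V=0.0000 continue  boundary S*=38.8153
step 3: (k=3,j=0): S=47.1650, (K−S)⁺=14.0350, hold=15.1983 ⇒ V=15.1983 continue | (k=3,j=1): S=69.6395, (K−S)⁺=0.0000, hold=3.8698 ⇒ V=3.8698 continue | (k=3,j=2): S=102.8231, (K−S)⁺=0.0000, hold=0.0000 ⇒ V=0.0000 continue | (k=3,j=3): S=151.8189, (K−S)⁺=0.0000, hold=0.0000 ⇒ V=0.0000 continue  boundary S*=-
step 2: (k=2,j=0): S=57.3110, (K−S)⁺=3.8890, hold=9.7891 ⇒ V=9.7891 continue | (k=2,j=1): S=84.6200, (K−S)⁺=0.0000, hold=2.0320 ⇒ V=2.0320 continue | (k=2,j=2): S=124.9419, (K−S)⁺=0.0000, hold=0.0000 ⇒ V=0.0000 continue  boundary S*=-
step 1: (k=1,j=0): S=69.6395, (K−S)⁺=0.0000, hold=6.0899 ⇒ V=6.0899 continue | (k=1,j=1): S=102.8231, (K−S)⁺=0.0000, hold=1.0670 ⇒ V=1.0670 continue  boundary S*=-
step 0: (k=0,j=0): S=84.6200, (K−S)⁺=0.0000, hold=3.6964 ⇒ V=3.6964 continue  boundary S*=-

price = 3.6964
boundary = - - - - 38.8153
tree:
3.6964
6.0899 1.0670
9.7891 2.0320 0.0000
15.1983 3.8698 0.0000 0.0000
22.3847 7.3697 0.0000 0.0000 0.0000
29.2563 14.0350 0.0000 0.0000 0.0000 0.0000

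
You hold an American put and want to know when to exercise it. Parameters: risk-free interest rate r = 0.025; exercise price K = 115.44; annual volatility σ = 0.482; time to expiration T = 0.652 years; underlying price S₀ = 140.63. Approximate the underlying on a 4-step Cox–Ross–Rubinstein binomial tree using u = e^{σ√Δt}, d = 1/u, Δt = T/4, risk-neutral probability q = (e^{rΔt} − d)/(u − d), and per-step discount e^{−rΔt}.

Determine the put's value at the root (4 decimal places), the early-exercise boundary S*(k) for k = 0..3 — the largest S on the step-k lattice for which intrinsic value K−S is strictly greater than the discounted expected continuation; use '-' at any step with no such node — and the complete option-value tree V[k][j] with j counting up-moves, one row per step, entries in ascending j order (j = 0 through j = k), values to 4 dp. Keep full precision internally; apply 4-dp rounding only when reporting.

price = 9.9734
boundary = - - - 78.4401
tree:
9.9734
15.9492 3.1007
24.7951 5.7862 0.0000
36.9999 10.7976 0.0000 0.0000
50.8709 20.1491 0.0000 0.0000 0.0000

params: Δt=0.16300 u=1.21482 d=0.82316 q=0.46193 e^(-rΔt)=0.99593
t_4 payoffs: 50.8709 20.1491 0.0000 0.0000 0.0000
t_3: node(3,0) S=78.4401 payoff=36.9999 vs cont=36.5305 → 36.9999 [stop]  node(3,1) S=115.7616 payoff=0.0000 vs cont=10.7976 → 10.7976 [wait]  node(3,2) S=170.8407 payoff=0.0000 vs cont=0.0000 → 0.0000 [wait]  node(3,3) S=252.1262 payoff=0.0000 vs cont=0.0000 → 0.0000 [wait]  ⇒ S*(3)=78.4401
t_2: node(2,0) S=95.2909 payoff=20.1491 vs cont=24.7951 → 24.7951 [wait]  node(2,1) S=140.6300 payoff=0.0000 vs cont=5.7862 → 5.7862 [wait]  node(2,2) S=207.5413 payoff=0.0000 vs cont=0.0000 → 0.0000 [wait]  ⇒ S*(2)=-
t_1: node(1,0) S=115.7616 payoff=0.0000 vs cont=15.9492 → 15.9492 [wait]  node(1,1) S=170.8407 payoff=0.0000 vs cont=3.1007 → 3.1007 [wait]  ⇒ S*(1)=-
t_0: node(0,0) S=140.6300 payoff=0.0000 vs cont=9.9734 → 9.9734 [wait]  ⇒ S*(0)=-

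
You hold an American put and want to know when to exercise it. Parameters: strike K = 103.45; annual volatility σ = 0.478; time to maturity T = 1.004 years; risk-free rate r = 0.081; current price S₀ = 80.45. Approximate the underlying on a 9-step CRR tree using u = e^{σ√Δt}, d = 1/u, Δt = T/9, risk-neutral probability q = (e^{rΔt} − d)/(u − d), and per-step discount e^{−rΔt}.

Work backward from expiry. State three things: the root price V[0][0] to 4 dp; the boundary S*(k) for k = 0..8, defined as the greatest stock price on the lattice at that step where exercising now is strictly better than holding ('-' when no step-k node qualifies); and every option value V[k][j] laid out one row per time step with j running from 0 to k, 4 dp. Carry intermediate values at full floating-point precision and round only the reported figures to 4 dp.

params: Δt=0.11156 u=1.17310 d=0.85244 q=0.48848 e^(-rΔt)=0.99100
t_9 payoffs: 84.3293 77.1367 67.2385 53.6168 34.8711 9.0739 0.0000 0.0000 0.0000 0.0000
t_8: node(8,0) S=22.4305 payoff=81.0195 vs cont=80.0889 → 81.0195 [stop]  node(8,1) S=30.8682 payoff=72.5818 vs cont=71.6513 → 72.5818 [stop]  node(8,2) S=42.4798 payoff=60.9702 vs cont=60.0396 → 60.9702 [stop]  node(8,3) S=58.4594 payoff=44.9906 vs cont=44.0600 → 44.9906 [stop]  node(8,4) S=80.4500 payoff=23.0000 vs cont=22.0694 → 23.0000 [stop]  node(8,5) S=110.7128 payoff=0.0000 vs cont=4.5998 → 4.5998 [wait]  node(8,6) S=152.3595 payoff=0.0000 vs cont=0.0000 → 0.0000 [wait]  node(8,7) S=209.6723 payoff=0.0000 vs cont=0.0000 → 0.0000 [wait]  node(8,8) S=288.5445 payoff=0.0000 vs cont=0.0000 → 0.0000 [wait]  ⇒ S*(8)=80.4500
t_7: node(7,0) S=26.3133 payoff=77.1367 vs cont=76.2061 → 77.1367 [stop]  node(7,1) S=36.2115 payoff=67.2385 vs cont=66.3079 → 67.2385 [stop]  node(7,2) S=49.8332 payoff=53.6168 vs cont=52.6863 → 53.6168 [stop]  node(7,3) S=68.5789 payoff=34.8711 vs cont=33.9406 → 34.8711 [stop]  node(7,4) S=94.3761 payoff=9.0739 vs cont=13.8858 → 13.8858 [wait]  node(7,5) S=129.8774 payoff=0.0000 vs cont=2.3317 → 2.3317 [wait]  node(7,6) S=178.7332 payoff=0.0000 vs cont=0.0000 → 0.0000 [wait]  node(7,7) S=245.9671 payoff=0.0000 vs cont=0.0000 → 0.0000 [wait]  ⇒ S*(7)=68.5789
t_6: node(6,0) S=30.8682 payoff=72.5818 vs cont=71.6513 → 72.5818 [stop]  node(6,1) S=42.4798 payoff=60.9702 vs cont=60.0396 → 60.9702 [stop]  node(6,2) S=58.4594 payoff=44.9906 vs cont=44.0600 → 44.9906 [stop]  node(6,3) S=80.4500 payoff=23.0000 vs cont=24.3988 → 24.3988 [wait]  node(6,4) S=110.7128 payoff=0.0000 vs cont=8.1678 → 8.1678 [wait]  node(6,5) S=152.3595 payoff=0.0000 vs cont=1.1820 → 1.1820 [wait]  node(6,6) S=209.6723 payoff=0.0000 vs cont=0.0000 → 0.0000 [wait]  ⇒ S*(6)=58.4594
t_5: node(5,0) S=36.2115 payoff=67.2385 vs cont=66.3079 → 67.2385 [stop]  node(5,1) S=49.8332 payoff=53.6168 vs cont=52.6863 → 53.6168 [stop]  node(5,2) S=68.5789 payoff=34.8711 vs cont=34.6177 → 34.8711 [stop]  node(5,3) S=94.3761 payoff=9.0739 vs cont=16.3221 → 16.3221 [wait]  node(5,4) S=129.8774 payoff=0.0000 vs cont=4.7126 → 4.7126 [wait]  node(5,5) S=178.7332 payoff=0.0000 vs cont=0.5992 → 0.5992 [wait]  ⇒ S*(5)=68.5789
t_4: node(4,0) S=42.4798 payoff=60.9702 vs cont=60.0396 → 60.9702 [stop]  node(4,1) S=58.4594 payoff=44.9906 vs cont=44.0600 → 44.9906 [stop]  node(4,2) S=80.4500 payoff=23.0000 vs cont=25.5782 → 25.5782 [wait]  node(4,3) S=110.7128 payoff=0.0000 vs cont=10.5553 → 10.5553 [wait]  node(4,4) S=152.3595 payoff=0.0000 vs cont=2.6790 → 2.6790 [wait]  ⇒ S*(4)=58.4594
t_3: node(3,0) S=49.8332 payoff=53.6168 vs cont=52.6863 → 53.6168 [stop]  node(3,1) S=68.5789 payoff=34.8711 vs cont=35.1886 → 35.1886 [wait]  node(3,2) S=94.3761 payoff=9.0739 vs cont=18.0758 → 18.0758 [wait]  node(3,3) S=129.8774 payoff=0.0000 vs cont=6.6475 → 6.6475 [wait]  ⇒ S*(3)=49.8332
t_2: node(2,0) S=58.4594 payoff=44.9906 vs cont=44.2137 → 44.9906 [stop]  node(2,1) S=80.4500 payoff=23.0000 vs cont=26.5880 → 26.5880 [wait]  node(2,2) S=110.7128 payoff=0.0000 vs cont=12.3809 → 12.3809 [wait]  ⇒ S*(2)=58.4594
t_1: node(1,0) S=68.5789 payoff=34.8711 vs cont=35.6775 → 35.6775 [wait]  node(1,1) S=94.3761 payoff=9.0739 vs cont=19.4714 → 19.4714 [wait]  ⇒ S*(1)=-
t_0: node(0,0) S=80.4500 payoff=23.0000 vs cont=27.5115 → 27.5115 [wait]  ⇒ S*(0)=-

price = 27.5115
boundary = - - 58.4594 49.8332 58.4594 68.5789 58.4594 68.5789 80.4500
tree:
27.5115
35.6775 19.4714
44.9906 26.5880 12.3809
53.6168 35.1886 18.0758 6.6475
60.9702 44.9906 25.5782 10.5553 2.6790
67.2385 53.6168 34.8711 16.3221 4.7126 0.5992
72.5818 60.9702 44.9906 24.3988 8.1678 1.1820 0.0000
77.1367 67.2385 53.6168 34.8711 13.8858 2.3317 0.0000 0.0000
81.0195 72.5818 60.9702 44.9906 23.0000 4.5998 0.0000 0.0000 0.0000
84.3293 77.1367 67.2385 53.6168 34.8711 9.0739 0.0000 0.0000 0.0000 0.0000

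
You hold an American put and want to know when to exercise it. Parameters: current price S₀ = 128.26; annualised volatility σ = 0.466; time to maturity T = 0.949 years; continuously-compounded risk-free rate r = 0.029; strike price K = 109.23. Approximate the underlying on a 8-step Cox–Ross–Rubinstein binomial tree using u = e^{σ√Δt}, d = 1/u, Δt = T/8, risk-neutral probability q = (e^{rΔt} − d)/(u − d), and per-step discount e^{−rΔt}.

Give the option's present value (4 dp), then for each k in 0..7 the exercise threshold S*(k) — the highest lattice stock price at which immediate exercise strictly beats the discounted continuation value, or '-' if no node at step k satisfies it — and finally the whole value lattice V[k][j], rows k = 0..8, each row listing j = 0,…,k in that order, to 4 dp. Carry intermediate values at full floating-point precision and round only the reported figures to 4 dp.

price = 12.5432
boundary = - - - - - 57.4871 67.4955 79.2463
tree:
12.5432
17.7667 6.7601
24.4796 10.3466 2.7759
32.6607 15.4574 4.6740 0.6613
41.9832 22.4147 7.7456 1.2536 0.0000
51.7429 31.3137 12.5699 2.3764 0.0000 0.0000
60.2672 41.7345 19.8225 4.5047 0.0000 0.0000 0.0000
67.5275 51.7429 29.9837 8.5392 0.0000 0.0000 0.0000 0.0000
73.7112 60.2672 41.7345 16.1871 0.0000 0.0000 0.0000 0.0000 0.0000

Δt=0.11862  u=1.17410  d=0.85172  q=0.47065  discount=0.99657
step 8 (expiry): payoffs max(K−S,0) = 73.7112 60.2672 41.7345 16.1871 0.0000 0.0000 0.0000 0.0000 0.0000
step 7: (k=7,j=0): S=41.7025, (K−S)⁺=67.5275, hold=67.1523 ⇒ V=67.5275 exercise | (k=7,j=1): S=57.4871, (K−S)⁺=51.7429, hold=51.3677 ⇒ V=51.7429 exercise | (k=7,j=2): S=79.2463, (K−S)⁺=29.9837, hold=29.6086 ⇒ V=29.9837 exercise | (k=7,j=3): S=109.2414, (K−S)⁺=0.0000, hold=8.5392 ⇒ V=8.5392 continue | (k=7,j=4): S=150.5897, (K−S)⁺=0.0000, hold=0.0000 ⇒ V=0.0000 continue | (k=7,j=5): S=207.5886, (K−S)⁺=0.0000, hold=0.0000 ⇒ V=0.0000 continue | (k=7,j=6): S=286.1619, (K−S)⁺=0.0000, hold=0.0000 ⇒ V=0.0000 continue | (k=7,j=7): S=394.4754, (K−S)⁺=0.0000, hold=0.0000 ⇒ V=0.0000 continue  boundary S*=79.2463
step 6: (k=6,j=0): S=48.9628, (K−S)⁺=60.2672, hold=59.8920 ⇒ V=60.2672 exercise | (k=6,j=1): S=67.4955, (K−S)⁺=41.7345, hold=41.3594 ⇒ V=41.7345 exercise | (k=6,j=2): S=93.0429, (K−S)⁺=16.1871, hold=19.8225 ⇒ V=19.8225 continue | (k=6,j=3): S=128.2600, (K−S)⁺=0.0000, hold=4.5047 ⇒ V=4.5047 continue | (k=6,j=4): S=176.8070, (K−S)⁺=0.0000, hold=0.0000 ⇒ V=0.0000 continue | (k=6,j=5): S=243.7292, (K−S)⁺=0.0000, hold=0.0000 ⇒ V=0.0000 continue | (k=6,j=6): S=335.9819, (K−S)⁺=0.0000, hold=0.0000 ⇒ V=0.0000 continue  boundary S*=67.4955
step 5: (k=5,j=0): S=57.4871, (K−S)⁺=51.7429, hold=51.3677 ⇒ V=51.7429 exercise | (k=5,j=1): S=79.2463, (K−S)⁺=29.9837, hold=31.3137 ⇒ V=31.3137 continue | (k=5,j=2): S=109.2414, (K−S)⁺=0.0000, hold=12.5699 ⇒ V=12.5699 continue | (k=5,j=3): S=150.5897, (K−S)⁺=0.0000, hold=2.3764 ⇒ V=2.3764 continue | (k=5,j=4): S=207.5886, (K−S)⁺=0.0000, hold=0.0000 ⇒ V=0.0000 continue | (k=5,j=5): S=286.1619, (K−S)⁺=0.0000, hold=0.0000 ⇒ V=0.0000 continue  boundary S*=57.4871
step 4: (k=4,j=0): S=67.4955, (K−S)⁺=41.7345, hold=41.9832 ⇒ V=41.9832 continue | (k=4,j=1): S=93.0429, (K−S)⁺=16.1871, hold=22.4147 ⇒ V=22.4147 continue | (k=4,j=2): S=128.2600, (K−S)⁺=0.0000, hold=7.7456 ⇒ V=7.7456 continue | (k=4,j=3): S=176.8070, (K−S)⁺=0.0000, hold=1.2536 ⇒ V=1.2536 continue | (k=4,j=4): S=243.7292, (K−S)⁺=0.0000, hold=0.0000 ⇒ V=0.0000 continue  boundary S*=-
step 3: (k=3,j=0): S=79.2463, (K−S)⁺=29.9837, hold=32.6607 ⇒ V=32.6607 continue | (k=3,j=1): S=109.2414, (K−S)⁺=0.0000, hold=15.4574 ⇒ V=15.4574 continue | (k=3,j=2): S=150.5897, (K−S)⁺=0.0000, hold=4.6740 ⇒ V=4.6740 continue | (k=3,j=3): S=207.5886, (K−S)⁺=0.0000, hold=0.6613 ⇒ V=0.6613 continue  boundary S*=-
step 2: (k=2,j=0): S=93.0429, (K−S)⁺=16.1871, hold=24.4796 ⇒ V=24.4796 continue | (k=2,j=1): S=128.2600, (K−S)⁺=0.0000, hold=10.3466 ⇒ V=10.3466 continue | (k=2,j=2): S=176.8070, (K−S)⁺=0.0000, hold=2.7759 ⇒ V=2.7759 continue  boundary S*=-
step 1: (k=1,j=0): S=109.2414, (K−S)⁺=0.0000, hold=17.7667 ⇒ V=17.7667 continue | (k=1,j=1): S=150.5897, (K−S)⁺=0.0000, hold=6.7601 ⇒ V=6.7601 continue  boundary S*=-
step 0: (k=0,j=0): S=128.2600, (K−S)⁺=0.0000, hold=12.5432 ⇒ V=12.5432 continue  boundary S*=-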